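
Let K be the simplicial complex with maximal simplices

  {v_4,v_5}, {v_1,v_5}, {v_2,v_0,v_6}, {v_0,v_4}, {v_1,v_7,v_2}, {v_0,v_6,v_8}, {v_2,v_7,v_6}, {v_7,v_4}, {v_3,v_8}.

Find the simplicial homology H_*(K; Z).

Take the total order v_0 < v_1 < v_2 < v_3 < v_4 < v_5 < v_6 < v_7 < v_8 on the vertex set. Then K (dimension 2) consists of the simplices:

  0-simplices (9): [v_0], [v_1], [v_2], [v_3], [v_4], [v_5], [v_6], [v_7], [v_8]
  1-simplices (14): [v_0,v_2], [v_0,v_4], [v_0,v_6], [v_0,v_8], [v_1,v_2], [v_1,v_5], [v_1,v_7], [v_2,v_6], [v_2,v_7], [v_3,v_8], [v_4,v_5], [v_4,v_7], [v_6,v_7], [v_6,v_8]
  2-simplices (4): [v_0,v_2,v_6], [v_0,v_6,v_8], [v_1,v_2,v_7], [v_2,v_6,v_7]

Hence C_0 ≅ Z^9, C_1 ≅ Z^14, C_2 ≅ Z^4.

∂_1: C_1 → C_0 sends each edge [p,q] (with p < q) to q − p. For instance
  ∂[v_4,v_5] = [v_5] − [v_4].
As a 9×14 matrix over Z this has rank 8, with invariant factors (1,1,1,1,1,1,1,1).

The boundary map ∂_2: C_2 → C_1 maps a triangle to the signed sum of its edges. For instance
  ∂[v_1,v_2,v_7] = [v_2,v_7] − [v_1,v_7] + [v_1,v_2],
  ∂[v_2,v_6,v_7] = [v_6,v_7] − [v_2,v_7] + [v_2,v_6].
As a 14×4 matrix over Z this has rank 4, with invariant factors (1,1,1,1).

Computing H_k = (kernel of ∂_k) / (image of ∂_{k+1}):

  H_0: rank C_0 − rank ∂_1 = 9 − 8 = 1, and the invariant factors of ∂_1 are all 1, so H_0 = Z.
  H_1: rank ker ∂_1 − rank ∂_2 = (14 − 8) − 4 = 2, and the invariant factors of ∂_2 are all 1, so H_1 = Z^2.
  H_2: rank ker ∂_2 − rank ∂_3 = (4 − 4) − 0 = 0, and there is no ∂_3, so H_2 = 0.

H_0 = Z,  H_1 = Z^2,  H_2 = 0.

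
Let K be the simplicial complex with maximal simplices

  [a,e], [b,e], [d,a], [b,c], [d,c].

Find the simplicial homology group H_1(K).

We work with the vertex ordering a < b < c < d < e. The simplices of K, each written with vertices in increasing order, are:

  0-simplices (5): a, b, c, d, e
  1-simplices (5): ad, ae, bc, be, cd

giving chain groups C_0 ≅ Z^5, C_1 ≅ Z^5.

Boundary ∂_1: C_1 → C_0 is given by ∂[p,q] = [q] − [p]. For instance
  ∂be = e − b.
This gives a 5×5 integer matrix of rank 4; reducing to Smith normal form yields diagonal entries (1,1,1,1).

Reading off H_k = ker ∂_k / im ∂_{k+1}:

  H_1: rank ker ∂_1 − rank ∂_2 = (5 − 4) − 0 = 1, and there is no ∂_2, so H_1 ≅ Z.

H_1 = Z.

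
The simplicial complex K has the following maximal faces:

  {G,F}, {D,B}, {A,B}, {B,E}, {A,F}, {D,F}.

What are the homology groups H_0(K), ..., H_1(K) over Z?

Order the vertices as A < B < D < E < F < G. Listing each simplex with vertices in this order, K has dimension 1 with simplices:

  0-simplices (6): A, B, D, E, F, G
  1-simplices (6): AB, AF, BD, BE, DF, FG

so the chain groups are C_0 ≅ Z^6, C_1 ≅ Z^6.

Boundary ∂_1: C_1 → C_0 maps an edge to its endpoints' difference, ∂[p,q] = q − p. For instance
  ∂AB = B − A.
As a 6×6 matrix over Z this has rank 5, with invariant factors (1,1,1,1,1).

Reading off H_k = ker ∂_k / im ∂_{k+1}:

  H_0: rank C_0 − rank ∂_1 = 6 − 5 = 1, and the invariant factors of ∂_1 are all 1, so H_0 ≅ Z.
  H_1: rank ker ∂_1 − rank ∂_2 = (6 − 5) − 0 = 1, and there is no ∂_2, so H_1 ≅ Z.

As a check, the Euler characteristic is 6 − 6 = 0, which agrees with 1 − 1 = 0.

H_0 ≅ Z,  H_1 ≅ Z.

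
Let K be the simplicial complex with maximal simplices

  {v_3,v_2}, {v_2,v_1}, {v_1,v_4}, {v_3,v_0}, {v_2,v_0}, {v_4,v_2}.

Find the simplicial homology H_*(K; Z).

Fix the vertex order v_0 < v_1 < v_2 < v_3 < v_4 and write every simplex with vertices in increasing order. Then dim K = 1 and the simplices of K are:

  0-simplices (5): [v_0], [v_1], [v_2], [v_3], [v_4]
  1-simplices (6): [v_0,v_2], [v_0,v_3], [v_1,v_2], [v_1,v_4], [v_2,v_3], [v_2,v_4]

so the chain groups are C_0 ≅ Z^5, C_1 ≅ Z^6.

Boundary ∂_1: C_1 → C_0 maps an edge to its endpoints' difference, ∂[p,q] = q − p. For instance
  ∂[v_2,v_3] = [v_3] − [v_2].
The 5×6 boundary matrix has rank 4 and Smith normal form diag(1,1,1,1).

From H_k ≅ ker(∂_k) / im(∂_{k+1}) we obtain:

  H_0: rank C_0 − rank ∂_1 = 5 − 4 = 1, and the invariant factors of ∂_1 are all 1, so H_0 ≅ Z.
  H_1: rank ker ∂_1 − rank ∂_2 = (6 − 4) − 0 = 2, and there is no ∂_2, so H_1 ≅ Z^2.

As a check, the Euler characteristic is 5 − 6 = -1, which agrees with 1 − 2 = -1.
(K is a triangulation of a wedge of 2 circles.)

H_0 = Z,  H_1 = Z^2.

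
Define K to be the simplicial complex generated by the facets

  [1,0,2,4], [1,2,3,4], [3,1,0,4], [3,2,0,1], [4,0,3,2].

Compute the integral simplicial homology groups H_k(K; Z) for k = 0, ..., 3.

H_0 ≅ Z,  H_1 = 0,  H_2 = 0,  H_3 ≅ Z.

Order the vertices as 0 < 1 < 2 < 3 < 4. Listing each simplex with vertices in this order, K has dimension 3 with simplices:

  0-simplices (5): [0], [1], [2], [3], [4]
  1-simplices (10): [0,1], [0,2], [0,3], [0,4], [1,2], [1,3], [1,4], [2,3], [2,4], [3,4]
  2-simplices (10): [0,1,2], [0,1,3], [0,1,4], [0,2,3], [0,2,4], [0,3,4], [1,2,3], [1,2,4], [1,3,4], [2,3,4]
  3-simplices (5): [0,1,2,3], [0,1,2,4], [0,1,3,4], [0,2,3,4], [1,2,3,4]

giving chain groups C_0 ≅ Z^5, C_1 ≅ Z^10, C_2 ≅ Z^10, C_3 ≅ Z^5.

∂_1: C_1 → C_0 is given by ∂[p,q] = [q] − [p]. For instance
  ∂[0,4] = [4] − [0].
The resulting 5×10 matrix has rank 4, and its Smith normal form has invariant factors (1,1,1,1).

The boundary map ∂_2: C_2 → C_1 maps a triangle to the signed sum of its edges. For instance
  ∂[0,1,4] = [1,4] − [0,4] + [0,1],
  ∂[1,2,3] = [2,3] − [1,3] + [1,2].
This gives a 10×10 integer matrix of rank 6; reducing to Smith normal form yields diagonal entries (1,1,1,1,1,1).

The boundary map ∂_3: C_3 → C_2 sends each 3-simplex σ to the alternating sum Σ_i (−1)^i (σ with its i-th vertex removed). For instance
  ∂[1,2,3,4] = [2,3,4] − [1,3,4] + [1,2,4] − [1,2,3],
  ∂[0,1,2,4] = [1,2,4] − [0,2,4] + [0,1,4] − [0,1,2].
As a 10×5 matrix over Z this has rank 4, with invariant factors (1,1,1,1).

Now H_k = ker ∂_k / im ∂_{k+1}, so:

  H_0: rank C_0 − rank ∂_1 = 5 − 4 = 1, and the invariant factors of ∂_1 are all 1, so H_0 = Z.
  H_1: rank ker ∂_1 − rank ∂_2 = (10 − 4) − 6 = 0, and the invariant factors of ∂_2 are all 1, so H_1 = 0.
  H_2: rank ker ∂_2 − rank ∂_3 = (10 − 6) − 4 = 0, and the invariant factors of ∂_3 are all 1, so H_2 = 0.
  H_3: rank ker ∂_3 − rank ∂_4 = (5 − 4) − 0 = 1, and there is no ∂_4, so H_3 = Z.

As a check, the Euler characteristic is 5 − 10 + 10 − 5 = 0, which agrees with 1 − 0 + 0 − 1 = 0.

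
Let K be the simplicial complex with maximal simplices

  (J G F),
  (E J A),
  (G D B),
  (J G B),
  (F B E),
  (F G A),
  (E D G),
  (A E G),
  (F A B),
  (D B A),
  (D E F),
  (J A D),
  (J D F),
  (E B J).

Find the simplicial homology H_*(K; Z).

H_0 = Z,  H_1 = Z^2,  H_2 = Z.

Order the vertices as A < B < D < E < F < G < J. Listing each simplex with vertices in this order, K has dimension 2 with simplices:

  0-simplices (7): A, B, D, E, F, G, J
  1-simplices (21): AB, AD, AE, AF, AG, AJ, BD, BE, BF, BG, BJ, DE, DF, DG, DJ, EF, EG, EJ, FG, FJ, GJ
  2-simplices (14): ABD, ABF, ADJ, AEG, AEJ, AFG, BDG, BEF, BEJ, BGJ, DEF, DEG, DFJ, FGJ

Hence C_0 ≅ Z^7, C_1 ≅ Z^21, C_2 ≅ Z^14.

Boundary ∂_1: C_1 → C_0 sends each edge [p,q] (with p < q) to q − p. For instance
  ∂BJ = J − B.
The 7×21 boundary matrix has rank 6 and Smith normal form diag(1,1,1,1,1,1).

Boundary ∂_2: C_2 → C_1 sends each 2-simplex [p,q,r] to [q,r] − [p,r] + [p,q]. For instance
  ∂ADJ = DJ − AJ + AD,
  ∂ABF = BF − AF + AB.
The resulting 21×14 matrix has rank 13, and its Smith normal form has invariant factors (1,1,1,1,1,1,1,1,1,1,1,1,1).

From H_k ≅ ker(∂_k) / im(∂_{k+1}) we obtain:

  H_0: rank C_0 − rank ∂_1 = 7 − 6 = 1, and the invariant factors of ∂_1 are all 1, so H_0 ≅ Z.
  H_1: rank ker ∂_1 − rank ∂_2 = (21 − 6) − 13 = 2, and the invariant factors of ∂_2 are all 1, so H_1 ≅ Z^2.
  H_2: rank ker ∂_2 − rank ∂_3 = (14 − 13) − 0 = 1, and there is no ∂_3, so H_2 ≅ Z.

As a check, the Euler characteristic is 7 − 21 + 14 = 0, which agrees with 1 − 2 + 1 = 0.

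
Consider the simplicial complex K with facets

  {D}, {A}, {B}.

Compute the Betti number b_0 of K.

We work with the vertex ordering A < B < D. The simplices of K, each written with vertices in increasing order, are:

  0-simplices (3): A, B, D

so the chain groups are C_0 ≅ Z^3.

Now H_k = ker ∂_k / im ∂_{k+1}, so:

  H_0: rank C_0 − rank ∂_1 = 3 − 0 = 3, and there is no ∂_1, so H_0 = Z^3.

(K is a triangulation of a set of 3 points.)

Hence the Betti numbers are b_0 = 3.

b_0 = 3.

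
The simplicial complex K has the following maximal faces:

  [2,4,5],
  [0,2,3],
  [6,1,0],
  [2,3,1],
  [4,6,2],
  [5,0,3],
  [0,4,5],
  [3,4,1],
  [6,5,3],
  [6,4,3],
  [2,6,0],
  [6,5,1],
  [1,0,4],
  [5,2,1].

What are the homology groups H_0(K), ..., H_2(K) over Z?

Order the vertices as 0 < 1 < 2 < 3 < 4 < 5 < 6. Listing each simplex with vertices in this order, K has dimension 2 with simplices:

  0-simplices (7): [0], [1], [2], [3], [4], [5], [6]
  1-simplices (21): [0,1], [0,2], [0,3], [0,4], [0,5], [0,6], [1,2], [1,3], [1,4], [1,5], [1,6], [2,3], [2,4], [2,5], [2,6], [3,4], [3,5], [3,6], [4,5], [4,6], [5,6]
  2-simplices (14): [0,1,4], [0,1,6], [0,2,3], [0,2,6], [0,3,5], [0,4,5], [1,2,3], [1,2,5], [1,3,4], [1,5,6], [2,4,5], [2,4,6], [3,4,6], [3,5,6]

so the chain groups are C_0 ≅ Z^7, C_1 ≅ Z^21, C_2 ≅ Z^14.

Boundary ∂_1: C_1 → C_0 maps an edge to its endpoints' difference, ∂[p,q] = q − p. For instance
  ∂[1,4] = [4] − [1].
This gives a 7×21 integer matrix of rank 6; reducing to Smith normal form yields diagonal entries (1,1,1,1,1,1).

∂_2: C_2 → C_1 maps a triangle to the signed sum of its edges. For instance
  ∂[3,4,6] = [4,6] − [3,6] + [3,4],
  ∂[1,2,3] = [2,3] − [1,3] + [1,2].
The resulting 21×14 matrix has rank 13, and its Smith normal form has invariant factors (1,1,1,1,1,1,1,1,1,1,1,1,1).

Now H_k = ker ∂_k / im ∂_{k+1}, so:

  H_0: rank C_0 − rank ∂_1 = 7 − 6 = 1, and the invariant factors of ∂_1 are all 1, so H_0 = Z.
  H_1: rank ker ∂_1 − rank ∂_2 = (21 − 6) − 13 = 2, and the invariant factors of ∂_2 are all 1, so H_1 = Z^2.
  H_2: rank ker ∂_2 − rank ∂_3 = (14 − 13) − 0 = 1, and there is no ∂_3, so H_2 = Z.

As a check, the Euler characteristic is 7 − 21 + 14 = 0, which agrees with 1 − 2 + 1 = 0.
(K is a triangulation of the torus T^2.)

H_0 = Z,  H_1 = Z^2,  H_2 = Z.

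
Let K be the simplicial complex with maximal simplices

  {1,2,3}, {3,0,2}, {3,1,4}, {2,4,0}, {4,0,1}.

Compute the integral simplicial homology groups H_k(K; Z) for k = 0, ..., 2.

H_0 ≅ Z,  H_1 ≅ Z,  H_2 = 0.

K has 5 vertices, 10 edges, 5 triangles.
rank ∂_0 = 0, rank ∂_1 = 4 ⇒ b_0 = 5 − 0 − 4 = 1; all invariant factors of ∂_1 are 1 so no torsion. So H_0 ≅ Z.
rank ∂_1 = 4, rank ∂_2 = 5 ⇒ b_1 = 10 − 4 − 5 = 1; all invariant factors of ∂_2 are 1 so no torsion. So H_1 ≅ Z.
rank ∂_2 = 5, rank ∂_3 = 0 ⇒ b_2 = 5 − 5 − 0 = 0. So H_2 ≅ 0.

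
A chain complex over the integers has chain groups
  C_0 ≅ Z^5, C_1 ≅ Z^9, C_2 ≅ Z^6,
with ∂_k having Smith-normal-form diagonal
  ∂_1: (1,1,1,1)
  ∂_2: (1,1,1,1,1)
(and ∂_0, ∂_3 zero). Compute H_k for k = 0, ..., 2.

H_0 ≅ Z,  H_1 = 0,  H_2 ≅ Z.

H_0: b_0 = 5 − 0 − 4 = 1; torsion from ∂_1 factors > 1: none. So H_0 ≅ Z.
H_1: b_1 = 9 − 4 − 5 = 0; torsion from ∂_2 factors > 1: none. So H_1 ≅ 0.
H_2: b_2 = 6 − 5 − 0 = 1; torsion from ∂_3 factors > 1: none. So H_2 ≅ Z.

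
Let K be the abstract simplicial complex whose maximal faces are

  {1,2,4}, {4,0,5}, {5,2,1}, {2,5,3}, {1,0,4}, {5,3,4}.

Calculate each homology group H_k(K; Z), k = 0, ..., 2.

H_0 = Z,  H_1 = Z,  H_2 = 0.

We work with the vertex ordering 0 < 1 < 2 < 3 < 4 < 5. The simplices of K, each written with vertices in increasing order, are:

  0-simplices (6): [0], [1], [2], [3], [4], [5]
  1-simplices (12): [0,1], [0,4], [0,5], [1,2], [1,4], [1,5], [2,3], [2,4], [2,5], [3,4], [3,5], [4,5]
  2-simplices (6): [0,1,4], [0,4,5], [1,2,4], [1,2,5], [2,3,5], [3,4,5]

so the chain groups are C_0 ≅ Z^6, C_1 ≅ Z^12, C_2 ≅ Z^6.

∂_1: C_1 → C_0 maps an edge to its endpoints' difference, ∂[p,q] = q − p.
This gives a 6×12 integer matrix of rank 5; reducing to Smith normal form yields diagonal entries (1,1,1,1,1).

The boundary map ∂_2: C_2 → C_1 acts by ∂[p,q,r] = [q,r] − [p,r] + [p,q]. For instance
  ∂[3,4,5] = [4,5] − [3,5] + [3,4],
  ∂[0,1,4] = [1,4] − [0,4] + [0,1].
The 12×6 boundary matrix has rank 6 and Smith normal form diag(1,1,1,1,1,1).

Computing H_k = (kernel of ∂_k) / (image of ∂_{k+1}):

  H_0: rank C_0 − rank ∂_1 = 6 − 5 = 1, and the invariant factors of ∂_1 are all 1, so H_0 ≅ Z.
  H_1: rank ker ∂_1 − rank ∂_2 = (12 − 5) − 6 = 1, and the invariant factors of ∂_2 are all 1, so H_1 ≅ Z.
  H_2: rank ker ∂_2 − rank ∂_3 = (6 − 6) − 0 = 0, and there is no ∂_3, so H_2 ≅ 0.

As a check, the Euler characteristic is 6 − 12 + 6 = 0, which agrees with 1 − 1 + 0 = 0.
(K is a triangulation of the cylinder S^1 x I.)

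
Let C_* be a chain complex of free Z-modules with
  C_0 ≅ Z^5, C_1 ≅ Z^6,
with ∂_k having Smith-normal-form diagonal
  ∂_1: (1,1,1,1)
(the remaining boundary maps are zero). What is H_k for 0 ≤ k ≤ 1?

H_0: b_0 = 5 − 0 − 4 = 1; torsion from ∂_1 factors > 1: none. So H_0 ≅ Z.
H_1: b_1 = 6 − 4 − 0 = 2; torsion from ∂_2 factors > 1: none. So H_1 ≅ Z^2.

H_0 ≅ Z,  H_1 ≅ Z^2.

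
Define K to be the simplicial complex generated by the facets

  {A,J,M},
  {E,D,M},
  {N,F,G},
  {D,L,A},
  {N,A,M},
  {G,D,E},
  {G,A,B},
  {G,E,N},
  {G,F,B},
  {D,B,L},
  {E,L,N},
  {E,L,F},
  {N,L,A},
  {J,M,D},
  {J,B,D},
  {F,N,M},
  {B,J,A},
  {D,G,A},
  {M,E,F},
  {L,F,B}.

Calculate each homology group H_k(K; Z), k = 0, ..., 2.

H_0 = Z,  H_1 = Z ⊕ Z/2Z,  H_2 = 0.

We work with the vertex ordering A < B < D < E < F < G < J < L < M < N. The simplices of K, each written with vertices in increasing order, are:

  0-simplices (10): A, B, D, E, F, G, J, L, M, N
  1-simplices (30): AB, AD, AG, AJ, AL, AM, AN, BD, BF, BG, BJ, BL, DE, DG, DJ, DL, DM, EF, EG, EL, EM, EN, FG, FL, FM, FN, GN, JM, LN, MN
  2-simplices (20): ABG, ABJ, ADG, ADL, AJM, ALN, AMN, BDJ, BDL, BFG, BFL, DEG, DEM, DJM, EFL, EFM, EGN, ELN, FGN, FMN

so the chain groups are C_0 ≅ Z^10, C_1 ≅ Z^30, C_2 ≅ Z^20.

The boundary map ∂_1: C_1 → C_0 maps an edge to its endpoints' difference, ∂[p,q] = q − p. For instance
  ∂AB = B − A.
As a 10×30 matrix over Z this has rank 9, with invariant factors (1,1,1,1,1,1,1,1,1).

∂_2: C_2 → C_1 maps a triangle to the signed sum of its edges. For instance
  ∂DEG = EG − DG + DE,
  ∂EFM = FM − EM + EF.
The resulting 30×20 matrix has rank 20, and its Smith normal form has invariant factors (1,1,1,1,1,1,1,1,1,1,1,1,1,1,1,1,1,1,1,2).

Now H_k = ker ∂_k / im ∂_{k+1}, so:

  H_0: rank C_0 − rank ∂_1 = 10 − 9 = 1, and the invariant factors of ∂_1 are all 1, so H_0 = Z.
  H_1: rank ker ∂_1 − rank ∂_2 = (30 − 9) − 20 = 1, and ∂_2 has invariant factor 2 > 1, so H_1 = Z ⊕ Z/2Z.
  H_2: rank ker ∂_2 − rank ∂_3 = (20 − 20) − 0 = 0, and there is no ∂_3, so H_2 = 0.

As a check, the Euler characteristic is 10 − 30 + 20 = 0, which agrees with 1 − 1 + 0 = 0.
(K is a triangulation of the Klein bottle.)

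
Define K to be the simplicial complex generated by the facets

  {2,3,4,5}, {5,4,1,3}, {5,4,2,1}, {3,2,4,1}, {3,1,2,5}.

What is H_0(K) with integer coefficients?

H_0 = Z.

K has 5 vertices, 10 edges, 10 triangles, 5 3-simplices.
rank ∂_0 = 0, rank ∂_1 = 4 ⇒ b_0 = 5 − 0 − 4 = 1; all invariant factors of ∂_1 are 1 so no torsion. So H_0 ≅ Z.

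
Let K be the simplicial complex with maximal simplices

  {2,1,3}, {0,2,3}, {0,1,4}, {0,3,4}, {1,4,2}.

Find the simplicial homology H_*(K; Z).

K has 5 vertices, 10 edges, 5 triangles.
rank ∂_0 = 0, rank ∂_1 = 4 ⇒ b_0 = 5 − 0 − 4 = 1; all invariant factors of ∂_1 are 1 so no torsion. So H_0 = Z.
rank ∂_1 = 4, rank ∂_2 = 5 ⇒ b_1 = 10 − 4 − 5 = 1; all invariant factors of ∂_2 are 1 so no torsion. So H_1 = Z.
rank ∂_2 = 5, rank ∂_3 = 0 ⇒ b_2 = 5 − 5 − 0 = 0. So H_2 = 0.

H_0 = Z,  H_1 = Z,  H_2 = 0.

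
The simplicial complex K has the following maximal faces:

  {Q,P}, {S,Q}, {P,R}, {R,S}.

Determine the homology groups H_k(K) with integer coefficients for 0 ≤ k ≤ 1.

Fix the vertex order P < Q < R < S and write every simplex with vertices in increasing order. Then dim K = 1 and the simplices of K are:

  0-simplices (4): P, Q, R, S
  1-simplices (4): PQ, PR, QS, RS

giving chain groups C_0 ≅ Z^4, C_1 ≅ Z^4.

The boundary map ∂_1: C_1 → C_0 sends each edge [p,q] (with p < q) to q − p. For instance
  ∂QS = S − Q.
The resulting 4×4 matrix has rank 3, and its Smith normal form has invariant factors (1,1,1).

From H_k ≅ ker(∂_k) / im(∂_{k+1}) we obtain:

  H_0: rank C_0 − rank ∂_1 = 4 − 3 = 1, and the invariant factors of ∂_1 are all 1, so H_0 ≅ Z.
  H_1: rank ker ∂_1 − rank ∂_2 = (4 − 3) − 0 = 1, and there is no ∂_2, so H_1 ≅ Z.

(K is a triangulation of the circle S^1.)

H_0 = Z,  H_1 = Z.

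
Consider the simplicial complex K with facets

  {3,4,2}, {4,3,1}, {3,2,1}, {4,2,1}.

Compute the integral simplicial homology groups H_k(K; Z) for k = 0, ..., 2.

Take the total order 1 < 2 < 3 < 4 on the vertex set. Then K (dimension 2) consists of the simplices:

  0-simplices (4): [1], [2], [3], [4]
  1-simplices (6): [1,2], [1,3], [1,4], [2,3], [2,4], [3,4]
  2-simplices (4): [1,2,3], [1,2,4], [1,3,4], [2,3,4]

Hence C_0 ≅ Z^4, C_1 ≅ Z^6, C_2 ≅ Z^4.

∂_1: C_1 → C_0 is given by ∂[p,q] = [q] − [p]. For instance
  ∂[2,3] = [3] − [2].
The 4×6 boundary matrix has rank 3 and Smith normal form diag(1,1,1).

∂_2: C_2 → C_1 acts by ∂[p,q,r] = [q,r] − [p,r] + [p,q]. For instance
  ∂[1,2,4] = [2,4] − [1,4] + [1,2],
  ∂[2,3,4] = [3,4] − [2,4] + [2,3].
The resulting 6×4 matrix has rank 3, and its Smith normal form has invariant factors (1,1,1).

Now H_k = ker ∂_k / im ∂_{k+1}, so:

  H_0: rank C_0 − rank ∂_1 = 4 − 3 = 1, and the invariant factors of ∂_1 are all 1, so H_0 = Z.
  H_1: rank ker ∂_1 − rank ∂_2 = (6 − 3) − 3 = 0, and the invariant factors of ∂_2 are all 1, so H_1 = 0.
  H_2: rank ker ∂_2 − rank ∂_3 = (4 − 3) − 0 = 1, and there is no ∂_3, so H_2 = Z.

H_0 = Z,  H_1 = 0,  H_2 = Z.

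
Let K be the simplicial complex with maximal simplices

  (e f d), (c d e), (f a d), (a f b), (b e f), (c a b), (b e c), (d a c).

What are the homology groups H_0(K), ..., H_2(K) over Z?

H_0 = Z,  H_1 = 0,  H_2 = Z.

K has 6 vertices, 12 edges, 8 triangles.
rank ∂_0 = 0, rank ∂_1 = 5 ⇒ b_0 = 6 − 0 − 5 = 1; all invariant factors of ∂_1 are 1 so no torsion. So H_0 = Z.
rank ∂_1 = 5, rank ∂_2 = 7 ⇒ b_1 = 12 − 5 − 7 = 0; all invariant factors of ∂_2 are 1 so no torsion. So H_1 = 0.
rank ∂_2 = 7, rank ∂_3 = 0 ⇒ b_2 = 8 − 7 − 0 = 1. So H_2 = Z.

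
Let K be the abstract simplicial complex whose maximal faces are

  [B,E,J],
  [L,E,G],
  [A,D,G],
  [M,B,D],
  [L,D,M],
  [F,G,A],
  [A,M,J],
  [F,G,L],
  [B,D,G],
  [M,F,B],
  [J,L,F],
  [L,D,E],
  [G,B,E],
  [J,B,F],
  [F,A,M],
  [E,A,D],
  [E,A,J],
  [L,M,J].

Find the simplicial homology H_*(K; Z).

K has 9 vertices, 27 edges, 18 triangles.
rank ∂_0 = 0, rank ∂_1 = 8 ⇒ b_0 = 9 − 0 − 8 = 1; all invariant factors of ∂_1 are 1 so no torsion. So H_0 = Z.
rank ∂_1 = 8, rank ∂_2 = 18 ⇒ b_1 = 27 − 8 − 18 = 1; ∂_2 has invariant factor(s) [2] giving torsion. So H_1 = Z ⊕ Z_2.
rank ∂_2 = 18, rank ∂_3 = 0 ⇒ b_2 = 18 − 18 − 0 = 0. So H_2 = 0.

H_0 = Z,  H_1 = Z ⊕ Z_2,  H_2 = 0.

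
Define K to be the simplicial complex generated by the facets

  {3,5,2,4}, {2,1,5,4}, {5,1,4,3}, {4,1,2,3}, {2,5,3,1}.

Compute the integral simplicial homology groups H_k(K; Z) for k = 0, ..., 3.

H_0 ≅ Z,  H_1 = 0,  H_2 = 0,  H_3 ≅ Z.

Order the vertices as 1 < 2 < 3 < 4 < 5. Listing each simplex with vertices in this order, K has dimension 3 with simplices:

  0-simplices (5): [1], [2], [3], [4], [5]
  1-simplices (10): [1,2], [1,3], [1,4], [1,5], [2,3], [2,4], [2,5], [3,4], [3,5], [4,5]
  2-simplices (10): [1,2,3], [1,2,4], [1,2,5], [1,3,4], [1,3,5], [1,4,5], [2,3,4], [2,3,5], [2,4,5], [3,4,5]
  3-simplices (5): [1,2,3,4], [1,2,3,5], [1,2,4,5], [1,3,4,5], [2,3,4,5]

so the chain groups are C_0 ≅ Z^5, C_1 ≅ Z^10, C_2 ≅ Z^10, C_3 ≅ Z^5.

Boundary ∂_1: C_1 → C_0 sends each edge [p,q] (with p < q) to q − p.
The 5×10 boundary matrix has rank 4 and Smith normal form diag(1,1,1,1).

The boundary map ∂_2: C_2 → C_1 sends each 2-simplex [p,q,r] to [q,r] − [p,r] + [p,q]. For instance
  ∂[1,3,4] = [3,4] − [1,4] + [1,3],
  ∂[1,4,5] = [4,5] − [1,5] + [1,4].
This gives a 10×10 integer matrix of rank 6; reducing to Smith normal form yields diagonal entries (1,1,1,1,1,1).

The boundary map ∂_3: C_3 → C_2 sends each 3-simplex σ to the alternating sum Σ_i (−1)^i (σ with its i-th vertex removed). For instance
  ∂[1,3,4,5] = [3,4,5] − [1,4,5] + [1,3,5] − [1,3,4],
  ∂[1,2,3,4] = [2,3,4] − [1,3,4] + [1,2,4] − [1,2,3].
As a 10×5 matrix over Z this has rank 4, with invariant factors (1,1,1,1).

Reading off H_k = ker ∂_k / im ∂_{k+1}:

  H_0: rank C_0 − rank ∂_1 = 5 − 4 = 1, and the invariant factors of ∂_1 are all 1, so H_0 = Z.
  H_1: rank ker ∂_1 − rank ∂_2 = (10 − 4) − 6 = 0, and the invariant factors of ∂_2 are all 1, so H_1 = 0.
  H_2: rank ker ∂_2 − rank ∂_3 = (10 − 6) − 4 = 0, and the invariant factors of ∂_3 are all 1, so H_2 = 0.
  H_3: rank ker ∂_3 − rank ∂_4 = (5 − 4) − 0 = 1, and there is no ∂_4, so H_3 = Z.

(K is a triangulation of the 3-sphere S^3.)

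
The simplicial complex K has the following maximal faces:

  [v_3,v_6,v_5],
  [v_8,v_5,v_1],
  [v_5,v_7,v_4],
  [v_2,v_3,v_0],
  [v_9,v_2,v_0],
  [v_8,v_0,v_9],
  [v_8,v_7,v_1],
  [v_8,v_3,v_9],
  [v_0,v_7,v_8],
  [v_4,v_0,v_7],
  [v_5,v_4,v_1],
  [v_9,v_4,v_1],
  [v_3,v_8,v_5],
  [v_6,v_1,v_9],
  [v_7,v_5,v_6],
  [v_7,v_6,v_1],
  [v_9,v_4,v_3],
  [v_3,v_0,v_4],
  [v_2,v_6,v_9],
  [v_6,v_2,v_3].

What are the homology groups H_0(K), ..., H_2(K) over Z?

Order the vertices as v_0 < v_1 < v_2 < v_3 < v_4 < v_5 < v_6 < v_7 < v_8 < v_9. Listing each simplex with vertices in this order, K has dimension 2 with simplices:

  0-simplices (10): [v_0], [v_1], [v_2], [v_3], [v_4], [v_5], [v_6], [v_7], [v_8], [v_9]
  1-simplices (30): (30 of them)
  2-simplices (20): (20 of them)

Hence C_0 ≅ Z^10, C_1 ≅ Z^30, C_2 ≅ Z^20.

The boundary map ∂_1: C_1 → C_0 is given by ∂[p,q] = [q] − [p]. For instance
  ∂[v_0,v_7] = [v_7] − [v_0].
The 10×30 boundary matrix has rank 9 and Smith normal form diag(1,1,1,1,1,1,1,1,1).

The boundary map ∂_2: C_2 → C_1 sends each 2-simplex [p,q,r] to [q,r] − [p,r] + [p,q]. For instance
  ∂[v_3,v_8,v_9] = [v_8,v_9] − [v_3,v_9] + [v_3,v_8],
  ∂[v_1,v_4,v_9] = [v_4,v_9] − [v_1,v_9] + [v_1,v_4].
The 30×20 boundary matrix has rank 20 and Smith normal form diag(1,1,1,1,1,1,1,1,1,1,1,1,1,1,1,1,1,1,1,2).

Reading off H_k = ker ∂_k / im ∂_{k+1}:

  H_0: rank C_0 − rank ∂_1 = 10 − 9 = 1, and the invariant factors of ∂_1 are all 1, so H_0 ≅ Z.
  H_1: rank ker ∂_1 − rank ∂_2 = (30 − 9) − 20 = 1, and ∂_2 has invariant factor 2 > 1, so H_1 ≅ Z ⊕ Z/2.
  H_2: rank ker ∂_2 − rank ∂_3 = (20 − 20) − 0 = 0, and there is no ∂_3, so H_2 ≅ 0.

(K is a triangulation of the Klein bottle.)

H_0 = Z,  H_1 = Z ⊕ Z/2,  H_2 = 0.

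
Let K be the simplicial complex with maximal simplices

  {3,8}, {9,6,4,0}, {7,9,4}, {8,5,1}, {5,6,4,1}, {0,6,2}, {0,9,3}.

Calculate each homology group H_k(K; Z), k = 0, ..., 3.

K has 10 vertices, 20 edges, 12 triangles, 2 3-simplices.
rank ∂_0 = 0, rank ∂_1 = 9 ⇒ b_0 = 10 − 0 − 9 = 1; all invariant factors of ∂_1 are 1 so no torsion. So H_0 ≅ Z.
rank ∂_1 = 9, rank ∂_2 = 10 ⇒ b_1 = 20 − 9 − 10 = 1; all invariant factors of ∂_2 are 1 so no torsion. So H_1 ≅ Z.
rank ∂_2 = 10, rank ∂_3 = 2 ⇒ b_2 = 12 − 10 − 2 = 0; all invariant factors of ∂_3 are 1 so no torsion. So H_2 ≅ 0.
rank ∂_3 = 2, rank ∂_4 = 0 ⇒ b_3 = 2 − 2 − 0 = 0. So H_3 ≅ 0.

H_0 ≅ Z,  H_1 ≅ Z,  H_2 = 0,  H_3 = 0.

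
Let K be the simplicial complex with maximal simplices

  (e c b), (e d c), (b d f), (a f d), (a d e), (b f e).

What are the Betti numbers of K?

b_0 = 1, b_1 = 1, b_2 = 0.

Fix the vertex order a < b < c < d < e < f and write every simplex with vertices in increasing order. Then dim K = 2 and the simplices of K are:

  0-simplices (6): a, b, c, d, e, f
  1-simplices (12): ad, ae, af, bc, bd, be, bf, cd, ce, de, df, ef
  2-simplices (6): ade, adf, bce, bdf, bef, cde

so the chain groups are C_0 ≅ Z^6, C_1 ≅ Z^12, C_2 ≅ Z^6.

∂_1: C_1 → C_0 is given by ∂[p,q] = [q] − [p].
This gives a 6×12 integer matrix of rank 5; reducing to Smith normal form yields diagonal entries (1,1,1,1,1).

The boundary map ∂_2: C_2 → C_1 acts by ∂[p,q,r] = [q,r] − [p,r] + [p,q]. For instance
  ∂bdf = df − bf + bd,
  ∂ade = de − ae + ad.
The resulting 12×6 matrix has rank 6, and its Smith normal form has invariant factors (1,1,1,1,1,1).

Now H_k = ker ∂_k / im ∂_{k+1}, so:

  H_0: rank C_0 − rank ∂_1 = 6 − 5 = 1, and the invariant factors of ∂_1 are all 1, so H_0 = Z.
  H_1: rank ker ∂_1 − rank ∂_2 = (12 − 5) − 6 = 1, and the invariant factors of ∂_2 are all 1, so H_1 = Z.
  H_2: rank ker ∂_2 − rank ∂_3 = (6 − 6) − 0 = 0, and there is no ∂_3, so H_2 = 0.

Hence the Betti numbers are b_0 = 1, b_1 = 1, b_2 = 0.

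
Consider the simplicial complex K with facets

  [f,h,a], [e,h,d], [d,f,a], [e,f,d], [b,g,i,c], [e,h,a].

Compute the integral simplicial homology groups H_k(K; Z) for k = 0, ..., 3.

Take the total order a < b < c < d < e < f < g < h < i on the vertex set. Then K (dimension 3) consists of the simplices:

  0-simplices (9): a, b, c, d, e, f, g, h, i
  1-simplices (16): ad, ae, af, ah, bc, bg, bi, cg, ci, de, df, dh, ef, eh, fh, gi
  2-simplices (9): adf, aeh, afh, bcg, bci, bgi, cgi, def, deh
  3-simplices (1): bcgi

Hence C_0 ≅ Z^9, C_1 ≅ Z^16, C_2 ≅ Z^9, C_3 ≅ Z^1.

Boundary ∂_1: C_1 → C_0 maps an edge to its endpoints' difference, ∂[p,q] = q − p. For instance
  ∂bc = c − b.
This gives a 9×16 integer matrix of rank 7; reducing to Smith normal form yields diagonal entries (1,1,1,1,1,1,1).

Boundary ∂_2: C_2 → C_1 acts by ∂[p,q,r] = [q,r] − [p,r] + [p,q]. For instance
  ∂afh = fh − ah + af,
  ∂adf = df − af + ad.
The resulting 16×9 matrix has rank 8, and its Smith normal form has invariant factors (1,1,1,1,1,1,1,1).

The boundary map ∂_3: C_3 → C_2 sends each 3-simplex σ to the alternating sum Σ_i (−1)^i (σ with its i-th vertex removed). For instance
  ∂bcgi = cgi − bgi + bci − bcg.
This gives a 9×1 integer matrix of rank 1; reducing to Smith normal form yields diagonal entries (1).

Reading off H_k = ker ∂_k / im ∂_{k+1}:

  H_0: rank C_0 − rank ∂_1 = 9 − 7 = 2, and the invariant factors of ∂_1 are all 1, so H_0 = Z^2.
  H_1: rank ker ∂_1 − rank ∂_2 = (16 − 7) − 8 = 1, and the invariant factors of ∂_2 are all 1, so H_1 = Z.
  H_2: rank ker ∂_2 − rank ∂_3 = (9 − 8) − 1 = 0, and the invariant factors of ∂_3 are all 1, so H_2 = 0.
  H_3: rank ker ∂_3 − rank ∂_4 = (1 − 1) − 0 = 0, and there is no ∂_4, so H_3 = 0.

As a check, the Euler characteristic is 9 − 16 + 9 − 1 = 1, which agrees with 2 − 1 + 0 − 0 = 1.

H_0 = Z^2,  H_1 = Z,  H_2 = 0,  H_3 = 0.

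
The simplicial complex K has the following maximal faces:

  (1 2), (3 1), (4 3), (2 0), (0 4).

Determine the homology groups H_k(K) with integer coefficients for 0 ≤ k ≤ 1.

H_0 = Z,  H_1 = Z.

K has 5 vertices, 5 edges.
rank ∂_0 = 0, rank ∂_1 = 4 ⇒ b_0 = 5 − 0 − 4 = 1; all invariant factors of ∂_1 are 1 so no torsion. So H_0 ≅ Z.
rank ∂_1 = 4, rank ∂_2 = 0 ⇒ b_1 = 5 − 4 − 0 = 1. So H_1 ≅ Z.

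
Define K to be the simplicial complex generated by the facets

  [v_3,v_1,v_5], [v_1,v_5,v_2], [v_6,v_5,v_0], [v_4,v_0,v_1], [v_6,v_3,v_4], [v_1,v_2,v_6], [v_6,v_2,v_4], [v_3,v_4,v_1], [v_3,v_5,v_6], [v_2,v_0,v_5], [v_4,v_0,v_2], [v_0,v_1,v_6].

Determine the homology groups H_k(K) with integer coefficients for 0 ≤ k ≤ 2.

Take the total order v_0 < v_1 < v_2 < v_3 < v_4 < v_5 < v_6 on the vertex set. Then K (dimension 2) consists of the simplices:

  0-simplices (7): [v_0], [v_1], [v_2], [v_3], [v_4], [v_5], [v_6]
  1-simplices (18): (18 of them)
  2-simplices (12): (12 of them)

Hence C_0 ≅ Z^7, C_1 ≅ Z^18, C_2 ≅ Z^12.

The boundary map ∂_1: C_1 → C_0 is given by ∂[p,q] = [q] − [p]. For instance
  ∂[v_5,v_6] = [v_6] − [v_5].
As a 7×18 matrix over Z this has rank 6, with invariant factors (1,1,1,1,1,1).

Boundary ∂_2: C_2 → C_1 sends each 2-simplex [p,q,r] to [q,r] − [p,r] + [p,q]. For instance
  ∂[v_0,v_5,v_6] = [v_5,v_6] − [v_0,v_6] + [v_0,v_5],
  ∂[v_1,v_3,v_4] = [v_3,v_4] − [v_1,v_4] + [v_1,v_3].
This gives a 18×12 integer matrix of rank 12; reducing to Smith normal form yields diagonal entries (1,1,1,1,1,1,1,1,1,1,1,2).

Now H_k = ker ∂_k / im ∂_{k+1}, so:

  H_0: rank C_0 − rank ∂_1 = 7 − 6 = 1, and the invariant factors of ∂_1 are all 1, so H_0 ≅ Z.
  H_1: rank ker ∂_1 − rank ∂_2 = (18 − 6) − 12 = 0, and ∂_2 has invariant factor 2 > 1, so H_1 ≅ Z/2.
  H_2: rank ker ∂_2 − rank ∂_3 = (12 − 12) − 0 = 0, and there is no ∂_3, so H_2 ≅ 0.

H_0 = Z,  H_1 = Z/2,  H_2 = 0.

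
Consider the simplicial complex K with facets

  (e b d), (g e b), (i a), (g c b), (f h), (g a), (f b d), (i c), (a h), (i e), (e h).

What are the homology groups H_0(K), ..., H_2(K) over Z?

Fix the vertex order a < b < c < d < e < f < g < h < i and write every simplex with vertices in increasing order. Then dim K = 2 and the simplices of K are:

  0-simplices (9): a, b, c, d, e, f, g, h, i
  1-simplices (16): ag, ah, ai, bc, bd, be, bf, bg, cg, ci, de, df, eg, eh, ei, fh
  2-simplices (4): bcg, bde, bdf, beg

Hence C_0 ≅ Z^9, C_1 ≅ Z^16, C_2 ≅ Z^4.

Boundary ∂_1: C_1 → C_0 sends each edge [p,q] (with p < q) to q − p. For instance
  ∂bf = f − b.
The resulting 9×16 matrix has rank 8, and its Smith normal form has invariant factors (1,1,1,1,1,1,1,1).

Boundary ∂_2: C_2 → C_1 acts by ∂[p,q,r] = [q,r] − [p,r] + [p,q]. For instance
  ∂beg = eg − bg + be,
  ∂bdf = df − bf + bd.
As a 16×4 matrix over Z this has rank 4, with invariant factors (1,1,1,1).

Reading off H_k = ker ∂_k / im ∂_{k+1}:

  H_0: rank C_0 − rank ∂_1 = 9 − 8 = 1, and the invariant factors of ∂_1 are all 1, so H_0 ≅ Z.
  H_1: rank ker ∂_1 − rank ∂_2 = (16 − 8) − 4 = 4, and the invariant factors of ∂_2 are all 1, so H_1 ≅ Z^4.
  H_2: rank ker ∂_2 − rank ∂_3 = (4 − 4) − 0 = 0, and there is no ∂_3, so H_2 ≅ 0.

H_0 = Z,  H_1 = Z^4,  H_2 = 0.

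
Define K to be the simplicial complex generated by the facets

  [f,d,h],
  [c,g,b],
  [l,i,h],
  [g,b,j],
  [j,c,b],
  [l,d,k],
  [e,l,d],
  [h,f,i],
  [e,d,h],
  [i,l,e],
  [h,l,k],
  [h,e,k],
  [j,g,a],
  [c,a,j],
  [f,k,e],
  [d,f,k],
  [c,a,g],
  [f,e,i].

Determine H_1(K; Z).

K has 12 vertices, 27 edges, 18 triangles.
rank ∂_1 = 10, rank ∂_2 = 17 ⇒ b_1 = 27 − 10 − 17 = 0; ∂_2 has invariant factor(s) [2] giving torsion. So H_1 ≅ Z/2.

H_1 = Z/2.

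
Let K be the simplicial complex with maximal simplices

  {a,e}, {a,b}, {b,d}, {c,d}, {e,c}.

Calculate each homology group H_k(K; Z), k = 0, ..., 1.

K has 5 vertices, 5 edges.
rank ∂_0 = 0, rank ∂_1 = 4 ⇒ b_0 = 5 − 0 − 4 = 1; all invariant factors of ∂_1 are 1 so no torsion. So H_0 ≅ Z.
rank ∂_1 = 4, rank ∂_2 = 0 ⇒ b_1 = 5 − 4 − 0 = 1. So H_1 ≅ Z.

H_0 ≅ Z,  H_1 ≅ Z.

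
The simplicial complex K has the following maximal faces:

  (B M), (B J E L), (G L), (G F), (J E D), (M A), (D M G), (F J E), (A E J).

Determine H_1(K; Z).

H_1 = Z^4.

K has 9 vertices, 19 edges, 8 triangles, 1 3-simplex.
rank ∂_1 = 8, rank ∂_2 = 7 ⇒ b_1 = 19 − 8 − 7 = 4; all invariant factors of ∂_2 are 1 so no torsion. So H_1 = Z^4.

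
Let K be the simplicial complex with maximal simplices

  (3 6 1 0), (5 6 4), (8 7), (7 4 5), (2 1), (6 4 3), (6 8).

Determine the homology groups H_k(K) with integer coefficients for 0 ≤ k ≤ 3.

H_0 = Z,  H_1 = Z,  H_2 = 0,  H_3 = 0.

Order the vertices as 0 < 1 < 2 < 3 < 4 < 5 < 6 < 7 < 8. Listing each simplex with vertices in this order, K has dimension 3 with simplices:

  0-simplices (9): [0], [1], [2], [3], [4], [5], [6], [7], [8]
  1-simplices (15): [0,1], [0,3], [0,6], [1,2], [1,3], [1,6], [3,4], [3,6], [4,5], [4,6], [4,7], [5,6], [5,7], [6,8], [7,8]
  2-simplices (7): [0,1,3], [0,1,6], [0,3,6], [1,3,6], [3,4,6], [4,5,6], [4,5,7]
  3-simplices (1): [0,1,3,6]

giving chain groups C_0 ≅ Z^9, C_1 ≅ Z^15, C_2 ≅ Z^7, C_3 ≅ Z^1.

∂_1: C_1 → C_0 is given by ∂[p,q] = [q] − [p].
The 9×15 boundary matrix has rank 8 and Smith normal form diag(1,1,1,1,1,1,1,1).

∂_2: C_2 → C_1 acts by ∂[p,q,r] = [q,r] − [p,r] + [p,q]. For instance
  ∂[3,4,6] = [4,6] − [3,6] + [3,4],
  ∂[0,1,3] = [1,3] − [0,3] + [0,1].
This gives a 15×7 integer matrix of rank 6; reducing to Smith normal form yields diagonal entries (1,1,1,1,1,1).

Boundary ∂_3: C_3 → C_2 sends each 3-simplex σ to the alternating sum Σ_i (−1)^i (σ with its i-th vertex removed). For instance
  ∂[0,1,3,6] = [1,3,6] − [0,3,6] + [0,1,6] − [0,1,3].
As a 7×1 matrix over Z this has rank 1, with invariant factors (1).

Now H_k = ker ∂_k / im ∂_{k+1}, so:

  H_0: rank C_0 − rank ∂_1 = 9 − 8 = 1, and the invariant factors of ∂_1 are all 1, so H_0 = Z.
  H_1: rank ker ∂_1 − rank ∂_2 = (15 − 8) − 6 = 1, and the invariant factors of ∂_2 are all 1, so H_1 = Z.
  H_2: rank ker ∂_2 − rank ∂_3 = (7 − 6) − 1 = 0, and the invariant factors of ∂_3 are all 1, so H_2 = 0.
  H_3: rank ker ∂_3 − rank ∂_4 = (1 − 1) − 0 = 0, and there is no ∂_4, so H_3 = 0.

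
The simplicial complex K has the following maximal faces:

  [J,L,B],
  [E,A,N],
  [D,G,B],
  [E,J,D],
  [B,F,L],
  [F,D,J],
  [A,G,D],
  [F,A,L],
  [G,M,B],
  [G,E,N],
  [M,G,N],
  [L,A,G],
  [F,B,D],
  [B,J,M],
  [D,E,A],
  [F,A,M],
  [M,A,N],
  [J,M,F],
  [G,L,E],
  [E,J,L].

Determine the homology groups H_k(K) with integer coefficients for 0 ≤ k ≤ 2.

We work with the vertex ordering A < B < D < E < F < G < J < L < M < N. The simplices of K, each written with vertices in increasing order, are:

  0-simplices (10): A, B, D, E, F, G, J, L, M, N
  1-simplices (30): AD, AE, AF, AG, AL, AM, AN, BD, BF, BG, BJ, BL, BM, DE, DF, DG, DJ, EG, EJ, EL, EN, FJ, FL, FM, GL, GM, GN, JL, JM, MN
  2-simplices (20): ADE, ADG, AEN, AFL, AFM, AGL, AMN, BDF, BDG, BFL, BGM, BJL, BJM, DEJ, DFJ, EGL, EGN, EJL, FJM, GMN

Hence C_0 ≅ Z^10, C_1 ≅ Z^30, C_2 ≅ Z^20.

Boundary ∂_1: C_1 → C_0 is given by ∂[p,q] = [q] − [p]. For instance
  ∂EN = N − E.
The 10×30 boundary matrix has rank 9 and Smith normal form diag(1,1,1,1,1,1,1,1,1).

∂_2: C_2 → C_1 sends each 2-simplex [p,q,r] to [q,r] − [p,r] + [p,q]. For instance
  ∂BJL = JL − BL + BJ,
  ∂BFL = FL − BL + BF.
This gives a 30×20 integer matrix of rank 20; reducing to Smith normal form yields diagonal entries (1,1,1,1,1,1,1,1,1,1,1,1,1,1,1,1,1,1,1,2).

Computing H_k = (kernel of ∂_k) / (image of ∂_{k+1}):

  H_0: rank C_0 − rank ∂_1 = 10 − 9 = 1, and the invariant factors of ∂_1 are all 1, so H_0 ≅ Z.
  H_1: rank ker ∂_1 − rank ∂_2 = (30 − 9) − 20 = 1, and ∂_2 has invariant factor 2 > 1, so H_1 ≅ Z ⊕ Z/2.
  H_2: rank ker ∂_2 − rank ∂_3 = (20 − 20) − 0 = 0, and there is no ∂_3, so H_2 ≅ 0.

As a check, the Euler characteristic is 10 − 30 + 20 = 0, which agrees with 1 − 1 + 0 = 0.

H_0 ≅ Z,  H_1 ≅ Z ⊕ Z/2,  H_2 = 0.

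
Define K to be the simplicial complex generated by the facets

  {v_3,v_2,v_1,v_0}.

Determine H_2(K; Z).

Fix the vertex order v_0 < v_1 < v_2 < v_3 and write every simplex with vertices in increasing order. Then dim K = 3 and the simplices of K are:

  0-simplices (4): [v_0], [v_1], [v_2], [v_3]
  1-simplices (6): [v_0,v_1], [v_0,v_2], [v_0,v_3], [v_1,v_2], [v_1,v_3], [v_2,v_3]
  2-simplices (4): [v_0,v_1,v_2], [v_0,v_1,v_3], [v_0,v_2,v_3], [v_1,v_2,v_3]
  3-simplices (1): [v_0,v_1,v_2,v_3]

Hence C_0 ≅ Z^4, C_1 ≅ Z^6, C_2 ≅ Z^4, C_3 ≅ Z^1.

Boundary ∂_1: C_1 → C_0 is given by ∂[p,q] = [q] − [p]. For instance
  ∂[v_1,v_3] = [v_3] − [v_1].
As a 4×6 matrix over Z this has rank 3, with invariant factors (1,1,1).

∂_2: C_2 → C_1 maps a triangle to the signed sum of its edges. For instance
  ∂[v_0,v_1,v_2] = [v_1,v_2] − [v_0,v_2] + [v_0,v_1],
  ∂[v_0,v_1,v_3] = [v_1,v_3] − [v_0,v_3] + [v_0,v_1].
The resulting 6×4 matrix has rank 3, and its Smith normal form has invariant factors (1,1,1).

Boundary ∂_3: C_3 → C_2 sends each 3-simplex σ to the alternating sum Σ_i (−1)^i (σ with its i-th vertex removed). For instance
  ∂[v_0,v_1,v_2,v_3] = [v_1,v_2,v_3] − [v_0,v_2,v_3] + [v_0,v_1,v_3] − [v_0,v_1,v_2].
The 4×1 boundary matrix has rank 1 and Smith normal form diag(1).

Reading off H_k = ker ∂_k / im ∂_{k+1}:

  H_2: rank ker ∂_2 − rank ∂_3 = (4 − 3) − 1 = 0, and the invariant factors of ∂_3 are all 1, so H_2 = 0.

(K is a triangulation of the 3-simplex.)

H_2 = 0.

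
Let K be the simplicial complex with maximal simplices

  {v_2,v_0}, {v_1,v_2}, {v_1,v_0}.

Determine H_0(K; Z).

H_0 ≅ Z.

Take the total order v_0 < v_1 < v_2 on the vertex set. Then K (dimension 1) consists of the simplices:

  0-simplices (3): [v_0], [v_1], [v_2]
  1-simplices (3): [v_0,v_1], [v_0,v_2], [v_1,v_2]

so the chain groups are C_0 ≅ Z^3, C_1 ≅ Z^3.

The boundary map ∂_1: C_1 → C_0 sends each edge [p,q] (with p < q) to q − p. For instance
  ∂[v_0,v_2] = [v_2] − [v_0].
The resulting 3×3 matrix has rank 2, and its Smith normal form has invariant factors (1,1).

Reading off H_k = ker ∂_k / im ∂_{k+1}:

  H_0: rank C_0 − rank ∂_1 = 3 − 2 = 1, and the invariant factors of ∂_1 are all 1, so H_0 = Z.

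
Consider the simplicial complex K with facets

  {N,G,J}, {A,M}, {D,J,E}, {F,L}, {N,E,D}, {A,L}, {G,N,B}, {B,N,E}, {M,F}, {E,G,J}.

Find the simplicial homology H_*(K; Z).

H_0 ≅ Z^2,  H_1 ≅ Z^2,  H_2 = 0.

Take the total order A < B < D < E < F < G < J < L < M < N on the vertex set. Then K (dimension 2) consists of the simplices:

  0-simplices (10): A, B, D, E, F, G, J, L, M, N
  1-simplices (16): AL, AM, BE, BG, BN, DE, DJ, DN, EG, EJ, EN, FL, FM, GJ, GN, JN
  2-simplices (6): BEN, BGN, DEJ, DEN, EGJ, GJN

so the chain groups are C_0 ≅ Z^10, C_1 ≅ Z^16, C_2 ≅ Z^6.

∂_1: C_1 → C_0 maps an edge to its endpoints' difference, ∂[p,q] = q − p.
As a 10×16 matrix over Z this has rank 8, with invariant factors (1,1,1,1,1,1,1,1).

∂_2: C_2 → C_1 acts by ∂[p,q,r] = [q,r] − [p,r] + [p,q]. For instance
  ∂DEN = EN − DN + DE,
  ∂DEJ = EJ − DJ + DE.
The resulting 16×6 matrix has rank 6, and its Smith normal form has invariant factors (1,1,1,1,1,1).

Now H_k = ker ∂_k / im ∂_{k+1}, so:

  H_0: rank C_0 − rank ∂_1 = 10 − 8 = 2, and the invariant factors of ∂_1 are all 1, so H_0 = Z^2.
  H_1: rank ker ∂_1 − rank ∂_2 = (16 − 8) − 6 = 2, and the invariant factors of ∂_2 are all 1, so H_1 = Z^2.
  H_2: rank ker ∂_2 − rank ∂_3 = (6 − 6) − 0 = 0, and there is no ∂_3, so H_2 = 0.

As a check, the Euler characteristic is 10 − 16 + 6 = 0, which agrees with 2 − 2 + 0 = 0.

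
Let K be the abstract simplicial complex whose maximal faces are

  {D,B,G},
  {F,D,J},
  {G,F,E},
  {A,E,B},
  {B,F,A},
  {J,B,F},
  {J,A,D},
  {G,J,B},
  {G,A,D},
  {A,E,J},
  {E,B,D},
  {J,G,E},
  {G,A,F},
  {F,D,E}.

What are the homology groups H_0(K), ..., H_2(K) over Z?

H_0 ≅ Z,  H_1 ≅ Z^2,  H_2 ≅ Z.

Take the total order A < B < D < E < F < G < J on the vertex set. Then K (dimension 2) consists of the simplices:

  0-simplices (7): A, B, D, E, F, G, J
  1-simplices (21): AB, AD, AE, AF, AG, AJ, BD, BE, BF, BG, BJ, DE, DF, DG, DJ, EF, EG, EJ, FG, FJ, GJ
  2-simplices (14): ABE, ABF, ADG, ADJ, AEJ, AFG, BDE, BDG, BFJ, BGJ, DEF, DFJ, EFG, EGJ

so the chain groups are C_0 ≅ Z^7, C_1 ≅ Z^21, C_2 ≅ Z^14.

The boundary map ∂_1: C_1 → C_0 is given by ∂[p,q] = [q] − [p]. For instance
  ∂DF = F − D.
The resulting 7×21 matrix has rank 6, and its Smith normal form has invariant factors (1,1,1,1,1,1).

The boundary map ∂_2: C_2 → C_1 maps a triangle to the signed sum of its edges. For instance
  ∂ABE = BE − AE + AB,
  ∂BDE = DE − BE + BD.
As a 21×14 matrix over Z this has rank 13, with invariant factors (1,1,1,1,1,1,1,1,1,1,1,1,1).

From H_k ≅ ker(∂_k) / im(∂_{k+1}) we obtain:

  H_0: rank C_0 − rank ∂_1 = 7 − 6 = 1, and the invariant factors of ∂_1 are all 1, so H_0 ≅ Z.
  H_1: rank ker ∂_1 − rank ∂_2 = (21 − 6) − 13 = 2, and the invariant factors of ∂_2 are all 1, so H_1 ≅ Z^2.
  H_2: rank ker ∂_2 − rank ∂_3 = (14 − 13) − 0 = 1, and there is no ∂_3, so H_2 ≅ Z.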